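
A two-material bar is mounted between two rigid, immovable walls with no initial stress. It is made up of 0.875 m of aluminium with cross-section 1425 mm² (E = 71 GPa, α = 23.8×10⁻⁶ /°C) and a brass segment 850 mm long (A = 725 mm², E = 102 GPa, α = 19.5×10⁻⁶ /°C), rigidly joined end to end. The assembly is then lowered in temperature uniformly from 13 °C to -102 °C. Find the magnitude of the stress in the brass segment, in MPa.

If the supports were absent, the total length change would be Σ αᵢΔT Lᵢ = 23.8×10⁻⁶×115×875 + 19.5×10⁻⁶×115×850 = 4.301 mm.
The walls prevent any net length change, so an axial force P (same in every segment) develops. Compatibility: P · Σ Lᵢ/(AᵢEᵢ) = δ_free.
Σ Lᵢ/(AᵢEᵢ) = 875/(1425×71×10³) + 850/(725×102×10³) = 2.014×10⁻⁵ mm/N.
P = 4.301 / 2.014×10⁻⁵ = 213500 N = 213.5 kN, tensile.
σ_{brass} = P / A = 213500 / 725 = 294.5 MPa.

σ ≈ 295 MPa (tensile)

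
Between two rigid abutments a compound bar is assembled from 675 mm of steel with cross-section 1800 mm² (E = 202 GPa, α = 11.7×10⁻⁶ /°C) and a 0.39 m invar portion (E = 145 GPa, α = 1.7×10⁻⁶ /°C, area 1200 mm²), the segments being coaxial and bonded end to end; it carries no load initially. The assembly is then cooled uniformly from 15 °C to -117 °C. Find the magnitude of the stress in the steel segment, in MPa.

Free thermal contraction of the whole bar: Σ αᵢΔT Lᵢ = 11.7×10⁻⁶×132×675 + 1.7×10⁻⁶×132×390 = 1.13 mm.
The walls prevent any net length change, so an axial force P (same in every segment) develops. Compatibility: P · Σ Lᵢ/(AᵢEᵢ) = δ_free.
Σ Lᵢ/(AᵢEᵢ) = 675/(1800×202×10³) + 390/(1200×145×10³) = 4.098×10⁻⁶ mm/N.
Hence P = δ_free / Σ(L/AE) = 1.13/4.098×10⁻⁶ = 275.8 kN (tensile).
σ_{steel} = P / A = 275800 / 1800 = 153.2 MPa.

σ ≈ 153 MPa (tensile)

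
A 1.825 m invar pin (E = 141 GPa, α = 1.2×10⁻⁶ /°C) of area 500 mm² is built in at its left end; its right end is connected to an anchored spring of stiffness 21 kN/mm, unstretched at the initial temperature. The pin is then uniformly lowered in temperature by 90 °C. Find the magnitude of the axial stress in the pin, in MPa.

The unrestrained thermal change is αΔT L = 1.2×10⁻⁶ × 90 × 1825 = 0.1971 mm.
Let P be the tensile force in the spring. The pin extends elastically by PL/(AE) and the spring stretches by P/k; together these equal δ_free.
P [ L/(AE) + 1/k ] = δ_free → P [ 1825/(500×141×10³) + 1/(21×10³) ] = 0.1971.
P = 0.1971 / 7.351×10⁻⁵ = 2681 N.
σ = P/A = 2681/500 = 5.363 MPa.

σ ≈ 5.36 MPa (tensile)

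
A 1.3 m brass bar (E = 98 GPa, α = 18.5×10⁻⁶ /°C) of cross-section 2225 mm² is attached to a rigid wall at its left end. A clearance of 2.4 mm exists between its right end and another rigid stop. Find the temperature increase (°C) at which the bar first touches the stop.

ΔT ≈ 99.8 °C

Contact occurs when the free expansion equals the gap: αΔT L = 2.4 mm.
ΔT = 2.4 / (18.5×10⁻⁶ × 1300) = 99.79 °C.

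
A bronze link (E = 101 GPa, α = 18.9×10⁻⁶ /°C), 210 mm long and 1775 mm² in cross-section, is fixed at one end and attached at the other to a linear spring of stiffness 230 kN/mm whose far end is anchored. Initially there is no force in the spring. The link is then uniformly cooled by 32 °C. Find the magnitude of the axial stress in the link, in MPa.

Free thermal contraction: δ_free = αΔT L = 18.9×10⁻⁶ × 32 × 210 = 0.127 mm.
Let P be the tensile force in the spring. The link extends elastically by PL/(AE) and the spring stretches by P/k; together these equal δ_free.
P [ L/(AE) + 1/k ] = δ_free → P [ 210/(1775×101×10³) + 1/(230×10³) ] = 0.127.
P = 0.127 / 5.519×10⁻⁶ = 23010 N.
σ = P/A = 23010/1775 = 12.96 MPa.

σ ≈ 13 MPa (tensile)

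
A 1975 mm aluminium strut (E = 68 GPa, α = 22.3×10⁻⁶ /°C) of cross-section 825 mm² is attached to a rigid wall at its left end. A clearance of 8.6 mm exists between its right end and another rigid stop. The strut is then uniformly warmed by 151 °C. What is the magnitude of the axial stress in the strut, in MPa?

σ ≈ 0 MPa

If the wall were absent the strut would grow by αΔT L = 22.3×10⁻⁶ × 151 × 1975 = 6.65 mm.
This is smaller than the 8.6 mm clearance, so the strut expands freely without reaching the stop — the stress is zero.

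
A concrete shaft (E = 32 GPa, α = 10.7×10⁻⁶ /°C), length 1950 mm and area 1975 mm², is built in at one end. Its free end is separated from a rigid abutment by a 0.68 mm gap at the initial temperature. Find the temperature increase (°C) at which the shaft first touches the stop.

Contact occurs when the free expansion equals the gap: αΔT L = 0.68 mm.
ΔT = 0.68 / (10.7×10⁻⁶ × 1950) = 32.59 °C.

ΔT ≈ 32.6 °C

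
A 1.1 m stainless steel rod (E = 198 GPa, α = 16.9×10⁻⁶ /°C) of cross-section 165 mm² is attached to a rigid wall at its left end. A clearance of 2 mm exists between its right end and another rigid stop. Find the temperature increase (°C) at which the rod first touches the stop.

The gap closes when αΔT L = 2 mm, since the rod is still unstressed at that instant.
So ΔT = g/(αL) = 2/(16.9×10⁻⁶ × 1100) = 107.6 °C.

ΔT ≈ 108 °C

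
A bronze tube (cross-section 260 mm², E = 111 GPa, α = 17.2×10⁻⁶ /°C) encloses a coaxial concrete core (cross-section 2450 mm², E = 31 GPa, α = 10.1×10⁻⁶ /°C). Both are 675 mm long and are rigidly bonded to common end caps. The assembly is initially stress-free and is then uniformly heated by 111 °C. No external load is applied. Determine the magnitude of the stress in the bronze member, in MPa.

σ ≈ 63.4 MPa (compressive)

Both members must finish at the same length. With the larger α, the bronze tends to over-expand; the plates restrain it, putting the bronze in compression and the concrete in tension. With no external load the two internal forces are equal and opposite, magnitude P.
Equating the net (thermal + elastic) strains gives |α₁ − α₂|·ΔT = P·[1/(A₁E₁) + 1/(A₂E₂)].
|α₁ − α₂|·ΔT = 7.1×10⁻⁶ × 111 = 0.0007881.
1/(A₁E₁) + 1/(A₂E₂) = 1/(260×111×10³) + 1/(2450×31×10³) = 4.782×10⁻⁸ N⁻¹.
So P = 0.0007881 / 4.782×10⁻⁸ = 16.48 kN.
σ_{bronze} = P/A₁ = 16480/260 = 63.39 MPa, compressive.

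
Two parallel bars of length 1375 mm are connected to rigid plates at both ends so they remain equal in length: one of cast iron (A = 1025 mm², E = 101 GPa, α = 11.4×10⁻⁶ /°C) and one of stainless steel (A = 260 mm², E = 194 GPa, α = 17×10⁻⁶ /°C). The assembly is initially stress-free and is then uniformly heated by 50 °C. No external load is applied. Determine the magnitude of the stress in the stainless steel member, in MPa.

σ ≈ 36.5 MPa (compressive)

The stainless steel has the larger α, so on heating it would change length more than the cast iron if both were free. The rigid plates force a common final length, so the stainless steel is put into compression and the cast iron into tension, with equal and opposite forces P (no external load).
Compatibility of the two members (thermal + elastic change equal): (α₁ − α₂)ΔT = P·[1/(A₁E₁) + 1/(A₂E₂)].
|α₁ − α₂|·ΔT = 5.6×10⁻⁶ × 50 = 0.00028.
1/(A₁E₁) + 1/(A₂E₂) = 1/(1025×101×10³) + 1/(260×194×10³) = 2.949×10⁻⁸ N⁻¹.
P = 0.00028 / 2.949×10⁻⁸ = 9496 N = 9.496 kN.
σ_{stainless steel} = P/A₂ = 9496/260 = 36.52 MPa, compressive.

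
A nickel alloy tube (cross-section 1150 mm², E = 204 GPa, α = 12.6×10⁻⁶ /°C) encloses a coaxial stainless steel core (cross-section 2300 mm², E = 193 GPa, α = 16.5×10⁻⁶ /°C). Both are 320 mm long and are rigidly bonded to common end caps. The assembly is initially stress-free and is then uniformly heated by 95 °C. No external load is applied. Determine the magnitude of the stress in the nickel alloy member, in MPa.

Equilibrium of a rigid end plate with no external load gives equal and opposite internal forces ±P in the two members. Since α_{stainless steel} > α_{nickel alloy}, heating drives the stainless steel into compression and the nickel alloy into tension.
Compatibility of the two members (thermal + elastic change equal): (α₁ − α₂)ΔT = P·[1/(A₁E₁) + 1/(A₂E₂)].
|α₁ − α₂|·ΔT = 3.9×10⁻⁶ × 95 = 0.0003705.
1/(A₁E₁) + 1/(A₂E₂) = 1/(1150×204×10³) + 1/(2300×193×10³) = 6.515×10⁻⁹ N⁻¹.
So P = 0.0003705 / 6.515×10⁻⁹ = 56.87 kN.
σ_{nickel alloy} = P/A₁ = 56870/1150 = 49.45 MPa, tensile.

σ ≈ 49.4 MPa (tensile)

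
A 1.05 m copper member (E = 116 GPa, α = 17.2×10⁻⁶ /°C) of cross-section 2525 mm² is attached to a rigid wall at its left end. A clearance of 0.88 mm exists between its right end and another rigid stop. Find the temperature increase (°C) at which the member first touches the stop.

ΔT ≈ 48.7 °C

Contact occurs when the free expansion equals the gap: αΔT L = 0.88 mm.
So ΔT = g/(αL) = 0.88/(17.2×10⁻⁶ × 1050) = 48.73 °C.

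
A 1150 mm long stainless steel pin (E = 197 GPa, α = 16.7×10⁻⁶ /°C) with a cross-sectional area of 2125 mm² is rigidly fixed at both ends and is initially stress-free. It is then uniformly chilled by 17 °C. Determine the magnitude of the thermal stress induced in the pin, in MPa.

The supports are rigid, so the total axial strain is zero. The restrained thermal strain is ε = αΔT = 16.7×10⁻⁶ × 17 = 283.9×10⁻⁶.
Hence σ = E·αΔT = 197×10³ × 283.9×10⁻⁶ = 55.93 MPa, tensile.

σ ≈ 55.9 MPa (tensile)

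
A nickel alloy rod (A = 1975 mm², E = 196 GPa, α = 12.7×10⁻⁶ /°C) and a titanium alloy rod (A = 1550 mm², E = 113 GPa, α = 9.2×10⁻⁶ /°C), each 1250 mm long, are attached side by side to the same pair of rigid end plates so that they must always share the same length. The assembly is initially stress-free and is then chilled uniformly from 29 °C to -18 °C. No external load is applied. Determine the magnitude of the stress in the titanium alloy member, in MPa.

σ ≈ 12.8 MPa (compressive)

Both members must finish at the same length. With the larger α, the nickel alloy tends to over-contract; the plates restrain it, putting the nickel alloy in tension and the titanium alloy in compression. With no external load the two internal forces are equal and opposite, magnitude P.
Compatibility of the two members (thermal + elastic change equal): (α₁ − α₂)ΔT = P·[1/(A₁E₁) + 1/(A₂E₂)].
|α₁ − α₂|·ΔT = 3.5×10⁻⁶ × 47 = 0.0001645.
1/(A₁E₁) + 1/(A₂E₂) = 1/(1975×196×10³) + 1/(1550×113×10³) = 8.293×10⁻⁹ N⁻¹.
So P = 0.0001645 / 8.293×10⁻⁹ = 19.84 kN.
σ_{titanium alloy} = P/A₂ = 19840/1550 = 12.8 MPa, compressive.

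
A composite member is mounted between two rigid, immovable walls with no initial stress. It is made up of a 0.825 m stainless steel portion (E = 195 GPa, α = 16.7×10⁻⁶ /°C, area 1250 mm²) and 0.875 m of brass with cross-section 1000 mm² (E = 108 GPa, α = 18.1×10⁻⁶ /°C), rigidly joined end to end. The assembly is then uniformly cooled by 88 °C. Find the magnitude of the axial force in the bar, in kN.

P ≈ 227 kN (tensile)

With the walls removed the bar would change length by δ_free = Σ αᵢΔT Lᵢ = 16.7×10⁻⁶×88×825 + 18.1×10⁻⁶×88×875 = 2.606 mm.
The walls prevent any net length change, so an axial force P (same in every segment) develops. Compatibility: P · Σ Lᵢ/(AᵢEᵢ) = δ_free.
The series flexibility is Σ Lᵢ/(AᵢEᵢ) = 825/(1250×195×10³) + 875/(1000×108×10³) = 1.149×10⁻⁵ mm/N.
Hence P = δ_free / Σ(L/AE) = 2.606/1.149×10⁻⁵ = 226.9 kN (tensile).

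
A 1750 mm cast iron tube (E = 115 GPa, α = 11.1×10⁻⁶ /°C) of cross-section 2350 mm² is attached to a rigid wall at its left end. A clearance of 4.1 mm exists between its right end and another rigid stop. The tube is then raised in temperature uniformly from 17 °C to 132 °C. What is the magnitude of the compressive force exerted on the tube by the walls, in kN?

P ≈ 0 kN

Free thermal elongation = αΔT L = 11.1×10⁻⁶ × 115 × 1750 = 2.234 mm.
Since δ_free = 2.23 mm is less than the 4.1 mm gap, the tube never touches the wall. No axial force develops.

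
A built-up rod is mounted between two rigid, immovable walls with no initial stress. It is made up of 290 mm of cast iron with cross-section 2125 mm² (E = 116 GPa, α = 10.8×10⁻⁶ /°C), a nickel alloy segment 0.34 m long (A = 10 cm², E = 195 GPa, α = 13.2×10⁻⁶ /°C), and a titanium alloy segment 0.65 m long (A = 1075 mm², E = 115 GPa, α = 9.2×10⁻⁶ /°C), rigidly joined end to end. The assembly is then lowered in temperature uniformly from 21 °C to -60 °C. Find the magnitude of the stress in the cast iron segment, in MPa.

σ ≈ 63.4 MPa (tensile)

Free thermal contraction of the whole bar: Σ αᵢΔT Lᵢ = 10.8×10⁻⁶×81×290 + 13.2×10⁻⁶×81×340 + 9.2×10⁻⁶×81×650 = 1.102 mm.
The rigid supports impose zero overall length change; the single axial force P common to all segments must satisfy P Σ Lᵢ/(AᵢEᵢ) = δ_free.
The series flexibility is Σ Lᵢ/(AᵢEᵢ) = 290/(2125×116×10³) + 340/(1000×195×10³) + 650/(1075×115×10³) = 8.178×10⁻⁶ mm/N.
Hence P = δ_free / Σ(L/AE) = 1.102/8.178×10⁻⁶ = 134.7 kN (tensile).
σ_{cast iron} = P / A = 134700 / 2125 = 63.39 MPa.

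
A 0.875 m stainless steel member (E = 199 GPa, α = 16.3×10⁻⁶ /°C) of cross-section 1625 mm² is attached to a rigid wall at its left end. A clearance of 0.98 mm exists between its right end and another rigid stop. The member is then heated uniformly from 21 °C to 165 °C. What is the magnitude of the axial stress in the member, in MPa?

σ ≈ 244 MPa (compressive)

Unrestrained expansion: δ_free = αΔT L = 16.3×10⁻⁶ × 144 × 875 = 2.054 mm.
The gap closes (δ_free > 0.98 mm) and the wall then resists a further 2.054 − 0.98 = 1.074 mm of expansion.
That suppressed elongation corresponds to σ = E·Δ/L = 199×10³ × 1.074/875 = 244.2 MPa.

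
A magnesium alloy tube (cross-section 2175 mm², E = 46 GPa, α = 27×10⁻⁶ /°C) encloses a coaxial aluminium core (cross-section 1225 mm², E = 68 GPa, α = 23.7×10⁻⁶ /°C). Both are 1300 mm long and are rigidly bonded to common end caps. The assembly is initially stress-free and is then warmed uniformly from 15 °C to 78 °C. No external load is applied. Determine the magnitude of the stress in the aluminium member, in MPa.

Equilibrium of a rigid end plate with no external load gives equal and opposite internal forces ±P in the two members. Since α_{magnesium alloy} > α_{aluminium}, heating drives the magnesium alloy into compression and the aluminium into tension.
Setting the final lengths equal and cancelling L: (α₁ − α₂)ΔT = P/(A₁E₁) + P/(A₂E₂).
|α₁ − α₂|·ΔT = 3.3×10⁻⁶ × 63 = 0.0002079.
1/(A₁E₁) + 1/(A₂E₂) = 1/(2175×46×10³) + 1/(1225×68×10³) = 2.2×10⁻⁸ N⁻¹.
So P = 0.0002079 / 2.2×10⁻⁸ = 9.45 kN.
σ_{aluminium} = P/A₂ = 9450/1225 = 7.714 MPa, tensile.

σ ≈ 7.71 MPa (tensile)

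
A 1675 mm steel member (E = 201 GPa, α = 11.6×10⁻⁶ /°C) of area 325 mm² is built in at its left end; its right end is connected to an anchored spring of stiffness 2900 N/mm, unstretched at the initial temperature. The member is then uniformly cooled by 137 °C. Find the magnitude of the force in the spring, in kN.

P ≈ 7.19 kN

If the spring were absent the member would shorten by αΔT L = 11.6×10⁻⁶ × 137 × 1675 = 2.662 mm.
With a force P in the spring, the elastic change of the member is PL/(AE) and that of the spring is P/k; compatibility requires their sum to equal δ_free.
So P = δ_free / [L/(AE) + 1/k] = 2.662 / [ 1675/(325×201×10³) + 1/(2900) ].
P = 2.662 / 0.0003705 = 7185 N.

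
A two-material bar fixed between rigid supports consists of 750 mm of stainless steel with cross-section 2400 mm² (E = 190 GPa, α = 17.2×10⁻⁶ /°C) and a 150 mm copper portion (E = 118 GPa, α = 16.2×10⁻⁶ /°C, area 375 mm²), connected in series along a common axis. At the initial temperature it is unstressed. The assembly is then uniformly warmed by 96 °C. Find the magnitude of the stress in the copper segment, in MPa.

σ ≈ 780 MPa (compressive)

With the walls removed the bar would change length by δ_free = Σ αᵢΔT Lᵢ = 17.2×10⁻⁶×96×750 + 16.2×10⁻⁶×96×150 = 1.472 mm.
The rigid supports impose zero overall length change; the single axial force P common to all segments must satisfy P Σ Lᵢ/(AᵢEᵢ) = δ_free.
Σ Lᵢ/(AᵢEᵢ) = 750/(2400×190×10³) + 150/(375×118×10³) = 5.035×10⁻⁶ mm/N.
P = 1.472 / 5.035×10⁻⁶ = 292300 N = 292.3 kN, compressive.
σ_{copper} = P / A = 292300 / 375 = 779.5 MPa.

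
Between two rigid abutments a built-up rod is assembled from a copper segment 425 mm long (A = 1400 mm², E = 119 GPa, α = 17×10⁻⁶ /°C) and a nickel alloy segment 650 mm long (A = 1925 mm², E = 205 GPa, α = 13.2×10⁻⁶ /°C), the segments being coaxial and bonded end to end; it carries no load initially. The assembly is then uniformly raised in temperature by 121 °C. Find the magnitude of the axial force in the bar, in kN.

P ≈ 456 kN (compressive)

With the walls removed the bar would change length by δ_free = Σ αᵢΔT Lᵢ = 17×10⁻⁶×121×425 + 13.2×10⁻⁶×121×650 = 1.912 mm.
Since the ends are fixed, an axial force P builds up, equal in every segment, with P · Σ Lᵢ/(AᵢEᵢ) = δ_free.
The series flexibility is Σ Lᵢ/(AᵢEᵢ) = 425/(1400×119×10³) + 650/(1925×205×10³) = 4.198×10⁻⁶ mm/N.
Hence P = δ_free / Σ(L/AE) = 1.912/4.198×10⁻⁶ = 455.5 kN (compressive).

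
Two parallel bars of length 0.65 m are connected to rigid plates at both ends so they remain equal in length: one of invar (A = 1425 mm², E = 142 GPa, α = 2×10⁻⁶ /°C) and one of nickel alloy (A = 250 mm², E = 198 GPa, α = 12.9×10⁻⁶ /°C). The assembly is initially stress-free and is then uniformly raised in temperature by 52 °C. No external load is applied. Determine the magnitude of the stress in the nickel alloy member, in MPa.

σ ≈ 90.2 MPa (compressive)

Equilibrium of a rigid end plate with no external load gives equal and opposite internal forces ±P in the two members. Since α_{nickel alloy} > α_{invar}, heating drives the nickel alloy into compression and the invar into tension.
Equating the net (thermal + elastic) strains gives |α₁ − α₂|·ΔT = P·[1/(A₁E₁) + 1/(A₂E₂)].
|α₁ − α₂|·ΔT = 10.9×10⁻⁶ × 52 = 0.0005668.
1/(A₁E₁) + 1/(A₂E₂) = 1/(1425×142×10³) + 1/(250×198×10³) = 2.514×10⁻⁸ N⁻¹.
P = 0.0005668 / 2.514×10⁻⁸ = 22540 N = 22.54 kN.
σ_{nickel alloy} = P/A₂ = 22540/250 = 90.17 MPa, compressive.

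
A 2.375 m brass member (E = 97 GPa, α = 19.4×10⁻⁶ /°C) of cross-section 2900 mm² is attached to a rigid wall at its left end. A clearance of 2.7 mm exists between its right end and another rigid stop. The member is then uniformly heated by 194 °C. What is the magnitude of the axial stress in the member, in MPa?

Free thermal elongation = αΔT L = 19.4×10⁻⁶ × 194 × 2375 = 8.939 mm.
After closing the 2.7 mm clearance, 8.939 − 2.7 = 6.239 mm of expansion remains to be suppressed by the wall.
So σ = E(δ_free − g)/L = 97×10³ × 6.239/2375 = 254.8 MPa.

σ ≈ 255 MPa (compressive)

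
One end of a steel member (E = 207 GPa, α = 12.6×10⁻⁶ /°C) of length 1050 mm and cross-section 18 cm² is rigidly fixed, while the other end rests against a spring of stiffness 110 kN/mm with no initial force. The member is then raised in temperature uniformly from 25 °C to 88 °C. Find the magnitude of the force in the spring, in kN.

If the spring were absent the member would lengthen by αΔT L = 12.6×10⁻⁶ × 63 × 1050 = 0.8335 mm.
Let P be the compressive force at the spring. The member shortens elastically by PL/(AE) and the spring compresses by P/k; together these equal δ_free.
So P = δ_free / [L/(AE) + 1/k] = 0.8335 / [ 1050/(1800×207×10³) + 1/(110×10³) ].
P = 0.8335 / 1.191×10⁻⁵ = 69990 N.

P ≈ 70 kN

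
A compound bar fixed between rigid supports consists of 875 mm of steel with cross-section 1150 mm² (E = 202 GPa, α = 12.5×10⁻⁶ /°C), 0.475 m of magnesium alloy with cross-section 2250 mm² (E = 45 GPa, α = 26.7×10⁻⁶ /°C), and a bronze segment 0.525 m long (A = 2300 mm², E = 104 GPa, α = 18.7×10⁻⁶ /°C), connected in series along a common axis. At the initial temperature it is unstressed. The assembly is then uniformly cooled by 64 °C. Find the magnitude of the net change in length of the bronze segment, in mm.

With the walls removed the bar would change length by δ_free = Σ αᵢΔT Lᵢ = 12.5×10⁻⁶×64×875 + 26.7×10⁻⁶×64×475 + 18.7×10⁻⁶×64×525 = 2.14 mm.
The rigid supports impose zero overall length change; the single axial force P common to all segments must satisfy P Σ Lᵢ/(AᵢEᵢ) = δ_free.
Σ Lᵢ/(AᵢEᵢ) = 875/(1150×202×10³) + 475/(2250×45×10³) + 525/(2300×104×10³) = 1.065×10⁻⁵ mm/N.
P = 2.14 / 1.065×10⁻⁵ = 200900 N = 200.9 kN, tensile.
For the bronze segment, free thermal change = 18.7×10⁻⁶×64×525 = 0.6283 mm and elastic change from P = 200900×525/(2300×104×10³) = 0.4409 mm; these oppose, so the net change is 0.187 mm (segment shortens).

|ΔL| ≈ 0.187 mm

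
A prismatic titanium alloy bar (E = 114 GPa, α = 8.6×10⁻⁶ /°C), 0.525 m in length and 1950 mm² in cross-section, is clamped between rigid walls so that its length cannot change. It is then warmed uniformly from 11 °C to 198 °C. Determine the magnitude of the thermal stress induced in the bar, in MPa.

σ ≈ 183 MPa (compressive)

The supports are rigid, so the total axial strain is zero. The restrained thermal strain is ε = αΔT = 8.6×10⁻⁶ × 187 = 1608.2×10⁻⁶.
Hence σ = E·αΔT = 114×10³ × 1608.2×10⁻⁶ = 183.3 MPa, compressive.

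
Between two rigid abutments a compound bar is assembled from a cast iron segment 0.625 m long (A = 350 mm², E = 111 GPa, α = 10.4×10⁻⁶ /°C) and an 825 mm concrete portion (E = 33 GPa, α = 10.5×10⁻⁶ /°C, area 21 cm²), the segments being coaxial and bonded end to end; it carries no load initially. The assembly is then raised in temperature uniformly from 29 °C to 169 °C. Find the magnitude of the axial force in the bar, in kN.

Free thermal expansion of the whole bar: Σ αᵢΔT Lᵢ = 10.4×10⁻⁶×140×625 + 10.5×10⁻⁶×140×825 = 2.123 mm.
The walls prevent any net length change, so an axial force P (same in every segment) develops. Compatibility: P · Σ Lᵢ/(AᵢEᵢ) = δ_free.
Σ Lᵢ/(AᵢEᵢ) = 625/(350×111×10³) + 825/(2100×33×10³) = 2.799×10⁻⁵ mm/N.
So P = 2.123 / 2.799×10⁻⁵ = 75.83 kN, compressive.

P ≈ 75.8 kN (compressive)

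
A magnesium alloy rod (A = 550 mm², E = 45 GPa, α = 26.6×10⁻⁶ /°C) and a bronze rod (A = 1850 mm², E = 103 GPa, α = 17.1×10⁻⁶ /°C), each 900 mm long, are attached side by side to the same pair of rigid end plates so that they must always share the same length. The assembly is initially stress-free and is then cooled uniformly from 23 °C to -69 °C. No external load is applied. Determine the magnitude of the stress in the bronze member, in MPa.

The magnesium alloy has the larger α, so on cooling it would change length more than the bronze if both were free. The rigid plates force a common final length, so the magnesium alloy is put into tension and the bronze into compression, with equal and opposite forces P (no external load).
Compatibility of the two members (thermal + elastic change equal): (α₁ − α₂)ΔT = P·[1/(A₁E₁) + 1/(A₂E₂)].
|α₁ − α₂|·ΔT = 9.5×10⁻⁶ × 92 = 0.000874.
1/(A₁E₁) + 1/(A₂E₂) = 1/(550×45×10³) + 1/(1850×103×10³) = 4.565×10⁻⁸ N⁻¹.
P = 0.000874 / 4.565×10⁻⁸ = 19140 N = 19.14 kN.
σ_{bronze} = P/A₂ = 19140/1850 = 10.35 MPa, compressive.

σ ≈ 10.3 MPa (compressive)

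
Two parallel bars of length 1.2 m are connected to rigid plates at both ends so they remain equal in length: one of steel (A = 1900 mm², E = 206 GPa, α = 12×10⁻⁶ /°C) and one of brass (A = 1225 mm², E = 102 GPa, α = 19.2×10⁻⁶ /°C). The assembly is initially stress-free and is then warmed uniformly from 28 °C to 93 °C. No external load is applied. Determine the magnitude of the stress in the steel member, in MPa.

Both members must finish at the same length. With the larger α, the brass tends to over-expand; the plates restrain it, putting the brass in compression and the steel in tension. With no external load the two internal forces are equal and opposite, magnitude P.
Equating the net (thermal + elastic) strains gives |α₁ − α₂|·ΔT = P·[1/(A₁E₁) + 1/(A₂E₂)].
|α₁ − α₂|·ΔT = 7.2×10⁻⁶ × 65 = 0.000468.
1/(A₁E₁) + 1/(A₂E₂) = 1/(1900×206×10³) + 1/(1225×102×10³) = 1.056×10⁻⁸ N⁻¹.
So P = 0.000468 / 1.056×10⁻⁸ = 44.33 kN.
σ_{steel} = P/A₁ = 44330/1900 = 23.33 MPa, tensile.

σ ≈ 23.3 MPa (tensile)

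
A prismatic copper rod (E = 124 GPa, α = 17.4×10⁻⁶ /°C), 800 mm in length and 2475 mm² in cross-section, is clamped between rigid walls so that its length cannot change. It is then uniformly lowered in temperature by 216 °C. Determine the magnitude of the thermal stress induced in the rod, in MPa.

σ ≈ 466 MPa (tensile)

The supports are rigid, so the total axial strain is zero. The restrained thermal strain is ε = αΔT = 17.4×10⁻⁶ × 216 = 3758.4×10⁻⁶.
The stress required to suppress this strain is σ = Eε = 124×10³ × 3758.4×10⁻⁶ = 466 MPa, tensile since the rod is trying to contract.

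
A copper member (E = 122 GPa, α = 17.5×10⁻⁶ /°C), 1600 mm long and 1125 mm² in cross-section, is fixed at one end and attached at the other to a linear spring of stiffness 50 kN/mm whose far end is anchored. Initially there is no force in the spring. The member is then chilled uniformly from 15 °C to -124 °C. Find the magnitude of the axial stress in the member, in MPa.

σ ≈ 109 MPa (tensile)

The unrestrained thermal change is αΔT L = 17.5×10⁻⁶ × 139 × 1600 = 3.892 mm.
With a force P in the spring, the elastic change of the member is PL/(AE) and that of the spring is P/k; compatibility requires their sum to equal δ_free.
P [ L/(AE) + 1/k ] = δ_free → P [ 1600/(1125×122×10³) + 1/(50×10³) ] = 3.892.
P = 3.892 / 3.166×10⁻⁵ = 122900 N.
σ = P/A = 122900/1125 = 109.3 MPa.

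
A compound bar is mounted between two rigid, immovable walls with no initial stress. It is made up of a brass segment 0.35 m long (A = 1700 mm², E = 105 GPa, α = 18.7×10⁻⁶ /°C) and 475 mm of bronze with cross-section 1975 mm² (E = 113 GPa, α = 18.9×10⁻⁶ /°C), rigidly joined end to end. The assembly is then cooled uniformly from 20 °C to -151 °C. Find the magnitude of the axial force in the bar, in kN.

P ≈ 649 kN (tensile)

With the walls removed the bar would change length by δ_free = Σ αᵢΔT Lᵢ = 18.7×10⁻⁶×171×350 + 18.9×10⁻⁶×171×475 = 2.654 mm.
Since the ends are fixed, an axial force P builds up, equal in every segment, with P · Σ Lᵢ/(AᵢEᵢ) = δ_free.
Σ Lᵢ/(AᵢEᵢ) = 350/(1700×105×10³) + 475/(1975×113×10³) = 4.089×10⁻⁶ mm/N.
Hence P = δ_free / Σ(L/AE) = 2.654/4.089×10⁻⁶ = 649.1 kN (tensile).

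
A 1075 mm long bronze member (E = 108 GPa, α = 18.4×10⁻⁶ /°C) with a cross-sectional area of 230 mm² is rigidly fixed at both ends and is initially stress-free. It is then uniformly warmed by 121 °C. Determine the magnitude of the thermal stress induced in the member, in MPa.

Because both ends are immovable the net strain is zero, and the suppressed thermal strain is αΔT = 18.4×10⁻⁶ × 121 = 2226.4×10⁻⁶.
Hence σ = E·αΔT = 108×10³ × 2226.4×10⁻⁶ = 240.5 MPa, compressive.

σ ≈ 240 MPa (compressive)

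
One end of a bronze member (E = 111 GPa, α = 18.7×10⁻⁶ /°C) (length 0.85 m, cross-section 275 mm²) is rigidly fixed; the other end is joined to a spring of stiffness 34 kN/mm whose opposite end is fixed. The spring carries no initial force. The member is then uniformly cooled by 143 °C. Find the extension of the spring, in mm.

The unrestrained thermal change is αΔT L = 18.7×10⁻⁶ × 143 × 850 = 2.273 mm.
With a force P in the spring, the elastic change of the member is PL/(AE) and that of the spring is P/k; compatibility requires their sum to equal δ_free.
P [ L/(AE) + 1/k ] = δ_free → P [ 850/(275×111×10³) + 1/(34×10³) ] = 2.273.
P = 2.273 / 5.726×10⁻⁵ = 39700 N.
Spring extension = P/k = 39700/(34×10³) = 1.168 mm.

δ ≈ 1.17 mm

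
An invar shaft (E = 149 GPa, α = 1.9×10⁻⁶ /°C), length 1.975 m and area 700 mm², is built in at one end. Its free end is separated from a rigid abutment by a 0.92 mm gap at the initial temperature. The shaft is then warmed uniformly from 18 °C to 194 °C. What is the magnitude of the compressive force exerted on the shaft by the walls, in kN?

Free thermal elongation = αΔT L = 1.9×10⁻⁶ × 176 × 1975 = 0.6604 mm.
This is smaller than the 0.92 mm clearance, so the shaft expands freely without reaching the stop — the stress is zero.

P ≈ 0 kN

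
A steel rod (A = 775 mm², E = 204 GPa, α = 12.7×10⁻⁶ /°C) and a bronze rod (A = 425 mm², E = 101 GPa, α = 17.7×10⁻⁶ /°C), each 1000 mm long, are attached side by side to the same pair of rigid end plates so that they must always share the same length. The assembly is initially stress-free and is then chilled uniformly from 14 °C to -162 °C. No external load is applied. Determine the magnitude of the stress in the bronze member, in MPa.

σ ≈ 69.9 MPa (tensile)

The bronze has the larger α, so on cooling it would change length more than the steel if both were free. The rigid plates force a common final length, so the bronze is put into tension and the steel into compression, with equal and opposite forces P (no external load).
Compatibility of the two members (thermal + elastic change equal): (α₁ − α₂)ΔT = P·[1/(A₁E₁) + 1/(A₂E₂)].
|α₁ − α₂|·ΔT = 5×10⁻⁶ × 176 = 0.00088.
1/(A₁E₁) + 1/(A₂E₂) = 1/(775×204×10³) + 1/(425×101×10³) = 2.962×10⁻⁸ N⁻¹.
So P = 0.00088 / 2.962×10⁻⁸ = 29.71 kN.
σ_{bronze} = P/A₂ = 29710/425 = 69.9 MPa, tensile.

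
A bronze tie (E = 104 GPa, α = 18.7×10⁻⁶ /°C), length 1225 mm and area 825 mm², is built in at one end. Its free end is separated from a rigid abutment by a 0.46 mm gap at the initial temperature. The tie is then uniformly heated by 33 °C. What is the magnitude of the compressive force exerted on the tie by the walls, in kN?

Free thermal elongation = αΔT L = 18.7×10⁻⁶ × 33 × 1225 = 0.7559 mm.
After closing the 0.46 mm clearance, 0.7559 − 0.46 = 0.2959 mm of expansion remains to be suppressed by the wall.
Compatibility: PL/(AE) = 0.2959 mm, so σ = P/A = E × (0.2959/1225) = 25.13 MPa.
P = σA = 25.13 × 825 = 20.73 kN.

P ≈ 20.7 kN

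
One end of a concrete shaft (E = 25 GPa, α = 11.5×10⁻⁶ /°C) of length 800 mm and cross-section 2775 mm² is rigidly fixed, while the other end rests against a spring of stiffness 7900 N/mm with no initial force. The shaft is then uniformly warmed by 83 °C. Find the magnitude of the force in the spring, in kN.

P ≈ 5.53 kN

The unrestrained thermal change is αΔT L = 11.5×10⁻⁶ × 83 × 800 = 0.7636 mm.
With a force P in the spring, the elastic change of the shaft is PL/(AE) and that of the spring is P/k; compatibility requires their sum to equal δ_free.
So P = δ_free / [L/(AE) + 1/k] = 0.7636 / [ 800/(2775×25×10³) + 1/(7900) ].
P = 0.7636 / 0.0001381 = 5529 N.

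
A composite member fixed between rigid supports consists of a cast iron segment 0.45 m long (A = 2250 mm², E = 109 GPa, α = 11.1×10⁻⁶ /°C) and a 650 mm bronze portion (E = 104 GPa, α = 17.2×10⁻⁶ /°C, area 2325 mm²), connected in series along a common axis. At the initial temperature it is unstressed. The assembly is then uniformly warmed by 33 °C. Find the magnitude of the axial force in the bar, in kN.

If the supports were absent, the total length change would be Σ αᵢΔT Lᵢ = 11.1×10⁻⁶×33×450 + 17.2×10⁻⁶×33×650 = 0.5338 mm.
The walls prevent any net length change, so an axial force P (same in every segment) develops. Compatibility: P · Σ Lᵢ/(AᵢEᵢ) = δ_free.
Σ Lᵢ/(AᵢEᵢ) = 450/(2250×109×10³) + 650/(2325×104×10³) = 4.523×10⁻⁶ mm/N.
So P = 0.5338 / 4.523×10⁻⁶ = 118 kN, compressive.

P ≈ 118 kN (compressive)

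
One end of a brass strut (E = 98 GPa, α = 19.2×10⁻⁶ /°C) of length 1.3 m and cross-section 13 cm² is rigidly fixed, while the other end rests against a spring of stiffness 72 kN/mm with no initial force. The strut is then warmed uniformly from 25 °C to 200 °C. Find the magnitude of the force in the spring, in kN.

P ≈ 181 kN

Free thermal expansion: δ_free = αΔT L = 19.2×10⁻⁶ × 175 × 1300 = 4.368 mm.
Let P be the compressive force at the spring. The strut shortens elastically by PL/(AE) and the spring compresses by P/k; together these equal δ_free.
So P = δ_free / [L/(AE) + 1/k] = 4.368 / [ 1300/(1300×98×10³) + 1/(72×10³) ].
P = 4.368 / 2.409×10⁻⁵ = 181300 N.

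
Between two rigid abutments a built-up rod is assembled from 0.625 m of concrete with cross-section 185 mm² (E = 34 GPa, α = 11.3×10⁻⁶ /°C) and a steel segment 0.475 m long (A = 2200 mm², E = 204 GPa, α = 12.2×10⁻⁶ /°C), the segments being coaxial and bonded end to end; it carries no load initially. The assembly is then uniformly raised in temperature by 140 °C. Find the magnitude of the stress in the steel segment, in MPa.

Free thermal expansion of the whole bar: Σ αᵢΔT Lᵢ = 11.3×10⁻⁶×140×625 + 12.2×10⁻⁶×140×475 = 1.8 mm.
The walls prevent any net length change, so an axial force P (same in every segment) develops. Compatibility: P · Σ Lᵢ/(AᵢEᵢ) = δ_free.
Σ Lᵢ/(AᵢEᵢ) = 625/(185×34×10³) + 475/(2200×204×10³) = 0.0001004 mm/N.
Hence P = δ_free / Σ(L/AE) = 1.8/0.0001004 = 17.92 kN (compressive).
σ_{steel} = P / A = 17920 / 2200 = 8.148 MPa.

σ ≈ 8.15 MPa (compressive)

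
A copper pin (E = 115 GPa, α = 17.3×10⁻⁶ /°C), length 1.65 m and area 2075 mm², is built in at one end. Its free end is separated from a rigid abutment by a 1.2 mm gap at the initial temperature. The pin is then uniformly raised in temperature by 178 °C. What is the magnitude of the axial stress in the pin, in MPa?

σ ≈ 270 MPa (compressive)

If the wall were absent the pin would grow by αΔT L = 17.3×10⁻⁶ × 178 × 1650 = 5.081 mm.
This exceeds the 1.2 mm gap, so the wall pushes back. The portion of expansion that must be recovered elastically is δ_free − gap = 5.081 − 1.2 = 3.881 mm.
Compatibility: PL/(AE) = 3.881 mm, so σ = P/A = E × (3.881/1650) = 270.5 MPa.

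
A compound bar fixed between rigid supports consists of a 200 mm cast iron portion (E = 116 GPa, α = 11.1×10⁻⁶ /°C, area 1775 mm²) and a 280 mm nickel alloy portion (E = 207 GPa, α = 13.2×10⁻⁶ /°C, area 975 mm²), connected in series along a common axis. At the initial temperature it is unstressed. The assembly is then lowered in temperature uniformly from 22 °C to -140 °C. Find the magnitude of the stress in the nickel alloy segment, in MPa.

σ ≈ 417 MPa (tensile)

With the walls removed the bar would change length by δ_free = Σ αᵢΔT Lᵢ = 11.1×10⁻⁶×162×200 + 13.2×10⁻⁶×162×280 = 0.9584 mm.
The walls prevent any net length change, so an axial force P (same in every segment) develops. Compatibility: P · Σ Lᵢ/(AᵢEᵢ) = δ_free.
The series flexibility is Σ Lᵢ/(AᵢEᵢ) = 200/(1775×116×10³) + 280/(975×207×10³) = 2.359×10⁻⁶ mm/N.
Hence P = δ_free / Σ(L/AE) = 0.9584/2.359×10⁻⁶ = 406.3 kN (tensile).
σ_{nickel alloy} = P / A = 406300 / 975 = 416.7 MPa.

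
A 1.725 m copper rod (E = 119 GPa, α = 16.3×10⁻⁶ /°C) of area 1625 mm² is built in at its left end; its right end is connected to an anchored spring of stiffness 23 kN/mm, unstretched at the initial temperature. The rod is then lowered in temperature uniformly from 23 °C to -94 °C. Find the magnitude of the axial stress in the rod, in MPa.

Free thermal contraction: δ_free = αΔT L = 16.3×10⁻⁶ × 117 × 1725 = 3.29 mm.
Let P be the tensile force in the spring. The rod extends elastically by PL/(AE) and the spring stretches by P/k; together these equal δ_free.
So P = δ_free / [L/(AE) + 1/k] = 3.29 / [ 1725/(1625×119×10³) + 1/(23×10³) ].
P = 3.29 / 5.24×10⁻⁵ = 62780 N.
σ = P/A = 62780/1625 = 38.64 MPa.

σ ≈ 38.6 MPa (tensile)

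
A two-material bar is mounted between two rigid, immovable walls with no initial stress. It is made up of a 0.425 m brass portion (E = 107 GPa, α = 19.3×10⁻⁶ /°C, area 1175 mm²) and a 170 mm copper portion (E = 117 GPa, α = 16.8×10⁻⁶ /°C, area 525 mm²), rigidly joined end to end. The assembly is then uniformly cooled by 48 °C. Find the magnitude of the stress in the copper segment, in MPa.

σ ≈ 164 MPa (tensile)

If the supports were absent, the total length change would be Σ αᵢΔT Lᵢ = 19.3×10⁻⁶×48×425 + 16.8×10⁻⁶×48×170 = 0.5308 mm.
The walls prevent any net length change, so an axial force P (same in every segment) develops. Compatibility: P · Σ Lᵢ/(AᵢEᵢ) = δ_free.
Σ Lᵢ/(AᵢEᵢ) = 425/(1175×107×10³) + 170/(525×117×10³) = 6.148×10⁻⁶ mm/N.
P = 0.5308 / 6.148×10⁻⁶ = 86340 N = 86.34 kN, tensile.
σ_{copper} = P / A = 86340 / 525 = 164.5 MPa.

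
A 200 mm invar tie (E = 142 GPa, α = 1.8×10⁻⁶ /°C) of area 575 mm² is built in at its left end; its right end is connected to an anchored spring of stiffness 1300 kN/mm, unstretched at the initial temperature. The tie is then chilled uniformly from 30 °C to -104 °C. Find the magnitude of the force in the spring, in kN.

Free thermal contraction: δ_free = αΔT L = 1.8×10⁻⁶ × 134 × 200 = 0.04824 mm.
With a force P in the spring, the elastic change of the tie is PL/(AE) and that of the spring is P/k; compatibility requires their sum to equal δ_free.
P [ L/(AE) + 1/k ] = δ_free → P [ 200/(575×142×10³) + 1/(1300×10³) ] = 0.04824.
P = 0.04824 / 3.219×10⁻⁶ = 14990 N.

P ≈ 15 kN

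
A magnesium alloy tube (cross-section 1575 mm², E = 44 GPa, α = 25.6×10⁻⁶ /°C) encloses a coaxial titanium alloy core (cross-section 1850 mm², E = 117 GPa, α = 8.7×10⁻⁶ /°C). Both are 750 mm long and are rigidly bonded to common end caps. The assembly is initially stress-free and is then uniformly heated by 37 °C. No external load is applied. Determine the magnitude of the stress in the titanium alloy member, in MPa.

σ ≈ 17.7 MPa (tensile)

Both members must finish at the same length. With the larger α, the magnesium alloy tends to over-expand; the plates restrain it, putting the magnesium alloy in compression and the titanium alloy in tension. With no external load the two internal forces are equal and opposite, magnitude P.
Equating the net (thermal + elastic) strains gives |α₁ − α₂|·ΔT = P·[1/(A₁E₁) + 1/(A₂E₂)].
|α₁ − α₂|·ΔT = 16.9×10⁻⁶ × 37 = 0.0006253.
1/(A₁E₁) + 1/(A₂E₂) = 1/(1575×44×10³) + 1/(1850×117×10³) = 1.905×10⁻⁸ N⁻¹.
P = 0.0006253 / 1.905×10⁻⁸ = 32820 N = 32.82 kN.
σ_{titanium alloy} = P/A₂ = 32820/1850 = 17.74 MPa, tensile.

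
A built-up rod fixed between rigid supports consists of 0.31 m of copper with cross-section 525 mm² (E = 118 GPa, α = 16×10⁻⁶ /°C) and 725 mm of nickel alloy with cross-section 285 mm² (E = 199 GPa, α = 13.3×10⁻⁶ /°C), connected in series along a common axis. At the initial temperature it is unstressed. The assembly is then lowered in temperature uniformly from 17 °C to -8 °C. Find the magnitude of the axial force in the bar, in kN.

P ≈ 20.5 kN (tensile)

If the supports were absent, the total length change would be Σ αᵢΔT Lᵢ = 16×10⁻⁶×25×310 + 13.3×10⁻⁶×25×725 = 0.3651 mm.
The walls prevent any net length change, so an axial force P (same in every segment) develops. Compatibility: P · Σ Lᵢ/(AᵢEᵢ) = δ_free.
The series flexibility is Σ Lᵢ/(AᵢEᵢ) = 310/(525×118×10³) + 725/(285×199×10³) = 1.779×10⁻⁵ mm/N.
So P = 0.3651 / 1.779×10⁻⁵ = 20.52 kN, tensile.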